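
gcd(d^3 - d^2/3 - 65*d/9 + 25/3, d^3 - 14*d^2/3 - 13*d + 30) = d^2 + 4*d/3 - 5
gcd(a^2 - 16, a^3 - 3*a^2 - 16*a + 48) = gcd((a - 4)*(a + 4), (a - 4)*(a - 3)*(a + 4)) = a^2 - 16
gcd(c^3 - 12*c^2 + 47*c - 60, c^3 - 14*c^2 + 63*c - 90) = c^2 - 8*c + 15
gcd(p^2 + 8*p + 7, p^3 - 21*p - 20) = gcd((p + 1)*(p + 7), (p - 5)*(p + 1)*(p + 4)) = p + 1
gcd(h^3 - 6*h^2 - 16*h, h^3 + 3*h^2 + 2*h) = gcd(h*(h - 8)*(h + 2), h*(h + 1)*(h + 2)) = h^2 + 2*h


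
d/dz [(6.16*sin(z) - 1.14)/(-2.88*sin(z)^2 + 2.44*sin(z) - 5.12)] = (17.7408*sin(z)^2 - 6.5664*sin(z) - 28.7576)*cos(z)/(8.2944*sin(z)^4 - 14.0544*sin(z)^3 + 35.4448*sin(z)^2 - 24.9856*sin(z) + 26.2144)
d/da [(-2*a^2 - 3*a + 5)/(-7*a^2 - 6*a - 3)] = (-9*a^2 + 82*a + 39)/(49*a^4 + 84*a^3 + 78*a^2 + 36*a + 9)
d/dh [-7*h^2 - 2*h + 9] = -14*h - 2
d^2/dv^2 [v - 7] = 0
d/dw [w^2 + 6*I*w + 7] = 2*w + 6*I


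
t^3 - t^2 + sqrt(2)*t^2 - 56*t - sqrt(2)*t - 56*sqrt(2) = (t - 8)*(t + 7)*(t + sqrt(2))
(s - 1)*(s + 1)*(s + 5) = s^3 + 5*s^2 - s - 5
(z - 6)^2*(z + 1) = z^3 - 11*z^2 + 24*z + 36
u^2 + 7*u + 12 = (u + 3)*(u + 4)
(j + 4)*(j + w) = j^2 + j*w + 4*j + 4*w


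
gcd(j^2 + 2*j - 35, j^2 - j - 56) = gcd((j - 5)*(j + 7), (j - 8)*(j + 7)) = j + 7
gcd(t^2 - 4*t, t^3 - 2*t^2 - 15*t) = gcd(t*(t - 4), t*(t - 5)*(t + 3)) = t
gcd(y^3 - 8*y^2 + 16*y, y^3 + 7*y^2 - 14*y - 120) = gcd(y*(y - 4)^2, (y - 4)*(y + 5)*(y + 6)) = y - 4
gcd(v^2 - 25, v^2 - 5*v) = v - 5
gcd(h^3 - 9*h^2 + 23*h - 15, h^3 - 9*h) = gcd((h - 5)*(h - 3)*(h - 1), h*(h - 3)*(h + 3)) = h - 3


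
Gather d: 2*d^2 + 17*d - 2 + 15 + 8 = 2*d^2 + 17*d + 21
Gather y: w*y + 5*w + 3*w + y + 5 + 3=8*w + y*(w + 1) + 8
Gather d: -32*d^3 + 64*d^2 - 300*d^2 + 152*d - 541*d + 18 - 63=-32*d^3 - 236*d^2 - 389*d - 45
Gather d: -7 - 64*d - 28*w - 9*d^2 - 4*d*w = -9*d^2 + d*(-4*w - 64) - 28*w - 7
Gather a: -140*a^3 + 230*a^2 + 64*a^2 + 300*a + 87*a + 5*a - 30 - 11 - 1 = -140*a^3 + 294*a^2 + 392*a - 42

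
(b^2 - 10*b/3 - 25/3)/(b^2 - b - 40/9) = 3*(b - 5)/(3*b - 8)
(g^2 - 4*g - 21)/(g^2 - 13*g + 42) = (g + 3)/(g - 6)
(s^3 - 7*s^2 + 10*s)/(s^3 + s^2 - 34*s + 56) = s*(s - 5)/(s^2 + 3*s - 28)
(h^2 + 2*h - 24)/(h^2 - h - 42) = (h - 4)/(h - 7)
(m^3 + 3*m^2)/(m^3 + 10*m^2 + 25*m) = m*(m + 3)/(m^2 + 10*m + 25)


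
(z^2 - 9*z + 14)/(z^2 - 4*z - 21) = (z - 2)/(z + 3)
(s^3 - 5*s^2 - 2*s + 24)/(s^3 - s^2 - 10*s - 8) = (s - 3)/(s + 1)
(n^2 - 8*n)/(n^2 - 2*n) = (n - 8)/(n - 2)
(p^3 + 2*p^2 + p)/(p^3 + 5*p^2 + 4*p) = (p + 1)/(p + 4)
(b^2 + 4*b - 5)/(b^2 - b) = (b + 5)/b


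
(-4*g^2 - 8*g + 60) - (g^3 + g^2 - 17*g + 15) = -g^3 - 5*g^2 + 9*g + 45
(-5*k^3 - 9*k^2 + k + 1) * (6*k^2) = -30*k^5 - 54*k^4 + 6*k^3 + 6*k^2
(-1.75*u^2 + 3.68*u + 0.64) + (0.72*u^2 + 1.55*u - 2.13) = -1.03*u^2 + 5.23*u - 1.49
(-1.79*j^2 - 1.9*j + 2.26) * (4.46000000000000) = -7.9834*j^2 - 8.474*j + 10.0796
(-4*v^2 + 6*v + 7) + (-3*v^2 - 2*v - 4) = -7*v^2 + 4*v + 3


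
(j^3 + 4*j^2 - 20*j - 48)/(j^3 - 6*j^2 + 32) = (j + 6)/(j - 4)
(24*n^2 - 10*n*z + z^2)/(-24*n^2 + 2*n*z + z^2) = (-6*n + z)/(6*n + z)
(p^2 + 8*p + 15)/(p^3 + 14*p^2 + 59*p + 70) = (p + 3)/(p^2 + 9*p + 14)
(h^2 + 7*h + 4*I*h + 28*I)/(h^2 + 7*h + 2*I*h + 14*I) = (h + 4*I)/(h + 2*I)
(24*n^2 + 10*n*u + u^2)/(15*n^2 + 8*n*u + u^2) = (24*n^2 + 10*n*u + u^2)/(15*n^2 + 8*n*u + u^2)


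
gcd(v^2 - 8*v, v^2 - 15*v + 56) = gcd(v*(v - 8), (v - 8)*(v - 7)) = v - 8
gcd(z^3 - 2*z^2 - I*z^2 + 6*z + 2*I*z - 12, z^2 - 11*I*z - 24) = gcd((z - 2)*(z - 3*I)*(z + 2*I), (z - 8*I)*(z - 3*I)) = z - 3*I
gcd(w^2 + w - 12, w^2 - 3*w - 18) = 1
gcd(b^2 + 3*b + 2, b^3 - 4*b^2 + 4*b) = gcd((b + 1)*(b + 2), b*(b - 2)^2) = 1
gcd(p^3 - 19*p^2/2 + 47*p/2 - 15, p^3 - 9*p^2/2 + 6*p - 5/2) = p^2 - 7*p/2 + 5/2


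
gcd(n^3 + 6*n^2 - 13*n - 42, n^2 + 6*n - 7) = n + 7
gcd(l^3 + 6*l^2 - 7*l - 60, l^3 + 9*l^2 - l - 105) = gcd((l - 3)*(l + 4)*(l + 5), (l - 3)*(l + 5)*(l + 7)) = l^2 + 2*l - 15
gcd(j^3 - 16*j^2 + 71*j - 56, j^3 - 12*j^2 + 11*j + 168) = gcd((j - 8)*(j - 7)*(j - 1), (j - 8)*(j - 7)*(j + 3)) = j^2 - 15*j + 56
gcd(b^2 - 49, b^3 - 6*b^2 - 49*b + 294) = b^2 - 49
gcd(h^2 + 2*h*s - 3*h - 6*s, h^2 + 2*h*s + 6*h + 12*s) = h + 2*s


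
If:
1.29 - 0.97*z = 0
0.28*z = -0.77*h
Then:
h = -0.48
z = 1.33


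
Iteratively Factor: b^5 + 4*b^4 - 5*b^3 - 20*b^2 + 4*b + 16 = (b - 2)*(b^4 + 6*b^3 + 7*b^2 - 6*b - 8) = (b - 2)*(b - 1)*(b^3 + 7*b^2 + 14*b + 8) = (b - 2)*(b - 1)*(b + 4)*(b^2 + 3*b + 2) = (b - 2)*(b - 1)*(b + 2)*(b + 4)*(b + 1)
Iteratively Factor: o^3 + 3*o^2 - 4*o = (o)*(o^2 + 3*o - 4) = o*(o - 1)*(o + 4)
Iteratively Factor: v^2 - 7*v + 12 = (v - 4)*(v - 3)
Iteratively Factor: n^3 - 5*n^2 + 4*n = (n - 1)*(n^2 - 4*n) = (n - 4)*(n - 1)*(n)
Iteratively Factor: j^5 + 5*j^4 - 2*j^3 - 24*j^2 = (j)*(j^4 + 5*j^3 - 2*j^2 - 24*j) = j*(j + 4)*(j^3 + j^2 - 6*j) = j*(j + 3)*(j + 4)*(j^2 - 2*j) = j^2*(j + 3)*(j + 4)*(j - 2)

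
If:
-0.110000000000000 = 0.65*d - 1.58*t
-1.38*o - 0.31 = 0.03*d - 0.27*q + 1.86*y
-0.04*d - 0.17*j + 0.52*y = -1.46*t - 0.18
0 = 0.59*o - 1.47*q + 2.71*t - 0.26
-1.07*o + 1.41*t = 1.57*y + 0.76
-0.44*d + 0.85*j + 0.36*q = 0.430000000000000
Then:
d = 0.89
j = 0.38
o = 1.87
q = 1.37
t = 0.43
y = -1.37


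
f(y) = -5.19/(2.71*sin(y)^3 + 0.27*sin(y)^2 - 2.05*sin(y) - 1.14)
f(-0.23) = 7.51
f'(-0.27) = -20.66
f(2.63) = 2.95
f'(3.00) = 4.64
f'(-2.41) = -22.42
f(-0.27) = 8.30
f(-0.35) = 10.09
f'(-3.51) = 1.32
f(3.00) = 3.66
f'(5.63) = 15.87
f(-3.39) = 3.27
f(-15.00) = 11.85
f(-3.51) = 3.02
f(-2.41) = 11.33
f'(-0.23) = -18.54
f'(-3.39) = 2.85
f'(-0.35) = -23.55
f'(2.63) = -0.24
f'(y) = -5.19*(-8.13*sin(y)^2*cos(y) - 0.54*sin(y)*cos(y) + 2.05*cos(y))/(2.71*sin(y)^3 + 0.27*sin(y)^2 - 2.05*sin(y) - 1.14)^2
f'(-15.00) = -21.31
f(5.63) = 12.89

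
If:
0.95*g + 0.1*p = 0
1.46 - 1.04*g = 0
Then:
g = 1.40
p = -13.34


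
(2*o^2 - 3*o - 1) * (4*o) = 8*o^3 - 12*o^2 - 4*o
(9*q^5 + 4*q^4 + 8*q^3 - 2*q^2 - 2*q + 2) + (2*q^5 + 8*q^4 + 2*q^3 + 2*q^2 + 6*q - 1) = 11*q^5 + 12*q^4 + 10*q^3 + 4*q + 1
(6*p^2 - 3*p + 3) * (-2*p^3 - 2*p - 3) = -12*p^5 + 6*p^4 - 18*p^3 - 12*p^2 + 3*p - 9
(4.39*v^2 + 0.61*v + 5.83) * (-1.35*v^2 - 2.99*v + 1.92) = -5.9265*v^4 - 13.9496*v^3 - 1.2656*v^2 - 16.2605*v + 11.1936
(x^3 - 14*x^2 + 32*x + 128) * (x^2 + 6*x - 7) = x^5 - 8*x^4 - 59*x^3 + 418*x^2 + 544*x - 896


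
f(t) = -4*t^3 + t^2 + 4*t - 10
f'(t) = -12*t^2 + 2*t + 4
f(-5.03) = 504.24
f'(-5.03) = -309.67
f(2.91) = -88.46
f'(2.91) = -91.80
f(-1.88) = 12.59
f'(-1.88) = -42.17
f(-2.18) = 27.47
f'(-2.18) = -57.39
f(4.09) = -250.58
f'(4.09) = -188.56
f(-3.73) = 196.57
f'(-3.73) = -170.41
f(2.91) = -88.46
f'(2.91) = -91.80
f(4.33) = -298.66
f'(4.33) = -212.33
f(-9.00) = 2951.00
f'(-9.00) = -986.00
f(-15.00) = 13655.00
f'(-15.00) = -2726.00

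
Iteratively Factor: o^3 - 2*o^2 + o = (o)*(o^2 - 2*o + 1) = o*(o - 1)*(o - 1)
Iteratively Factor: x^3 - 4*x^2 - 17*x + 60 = (x + 4)*(x^2 - 8*x + 15) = (x - 5)*(x + 4)*(x - 3)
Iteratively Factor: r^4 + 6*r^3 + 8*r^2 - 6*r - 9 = (r - 1)*(r^3 + 7*r^2 + 15*r + 9) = (r - 1)*(r + 1)*(r^2 + 6*r + 9) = (r - 1)*(r + 1)*(r + 3)*(r + 3)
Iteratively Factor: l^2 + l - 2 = (l - 1)*(l + 2)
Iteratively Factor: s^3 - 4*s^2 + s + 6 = (s - 2)*(s^2 - 2*s - 3) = (s - 2)*(s + 1)*(s - 3)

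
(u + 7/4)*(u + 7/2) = u^2 + 21*u/4 + 49/8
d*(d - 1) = d^2 - d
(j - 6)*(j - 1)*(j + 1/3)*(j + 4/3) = j^4 - 16*j^3/3 - 47*j^2/9 + 62*j/9 + 8/3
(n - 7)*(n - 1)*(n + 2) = n^3 - 6*n^2 - 9*n + 14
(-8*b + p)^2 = 64*b^2 - 16*b*p + p^2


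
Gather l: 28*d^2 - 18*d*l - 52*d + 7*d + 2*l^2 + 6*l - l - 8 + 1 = 28*d^2 - 45*d + 2*l^2 + l*(5 - 18*d) - 7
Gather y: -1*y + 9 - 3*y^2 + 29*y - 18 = -3*y^2 + 28*y - 9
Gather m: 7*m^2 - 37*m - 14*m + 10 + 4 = 7*m^2 - 51*m + 14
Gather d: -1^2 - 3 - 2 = -6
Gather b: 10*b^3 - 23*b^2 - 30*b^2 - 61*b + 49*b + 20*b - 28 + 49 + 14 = 10*b^3 - 53*b^2 + 8*b + 35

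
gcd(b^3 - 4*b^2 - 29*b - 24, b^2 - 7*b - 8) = b^2 - 7*b - 8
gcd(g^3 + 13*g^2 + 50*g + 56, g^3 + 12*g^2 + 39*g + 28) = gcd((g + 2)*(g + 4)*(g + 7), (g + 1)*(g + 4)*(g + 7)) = g^2 + 11*g + 28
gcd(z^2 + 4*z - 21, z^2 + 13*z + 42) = z + 7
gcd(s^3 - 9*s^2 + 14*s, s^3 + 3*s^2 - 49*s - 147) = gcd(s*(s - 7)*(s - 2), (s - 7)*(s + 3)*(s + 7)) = s - 7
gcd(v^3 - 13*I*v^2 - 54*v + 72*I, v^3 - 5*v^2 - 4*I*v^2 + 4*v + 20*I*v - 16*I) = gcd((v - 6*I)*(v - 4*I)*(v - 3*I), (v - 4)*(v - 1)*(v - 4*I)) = v - 4*I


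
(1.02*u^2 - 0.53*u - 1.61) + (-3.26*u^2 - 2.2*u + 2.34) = -2.24*u^2 - 2.73*u + 0.73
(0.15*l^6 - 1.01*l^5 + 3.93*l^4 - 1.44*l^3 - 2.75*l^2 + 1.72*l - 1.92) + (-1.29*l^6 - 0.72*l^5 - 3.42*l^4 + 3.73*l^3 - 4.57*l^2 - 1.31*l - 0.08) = -1.14*l^6 - 1.73*l^5 + 0.51*l^4 + 2.29*l^3 - 7.32*l^2 + 0.41*l - 2.0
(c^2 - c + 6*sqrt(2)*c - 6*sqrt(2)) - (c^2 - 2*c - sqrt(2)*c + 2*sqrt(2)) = c + 7*sqrt(2)*c - 8*sqrt(2)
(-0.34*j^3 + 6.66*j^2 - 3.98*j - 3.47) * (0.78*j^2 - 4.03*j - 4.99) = -0.2652*j^5 + 6.565*j^4 - 28.2476*j^3 - 19.9006*j^2 + 33.8443*j + 17.3153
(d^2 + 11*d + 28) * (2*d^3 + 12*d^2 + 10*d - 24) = 2*d^5 + 34*d^4 + 198*d^3 + 422*d^2 + 16*d - 672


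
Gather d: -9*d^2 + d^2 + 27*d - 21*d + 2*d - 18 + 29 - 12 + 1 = -8*d^2 + 8*d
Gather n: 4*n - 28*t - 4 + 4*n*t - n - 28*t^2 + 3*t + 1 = n*(4*t + 3) - 28*t^2 - 25*t - 3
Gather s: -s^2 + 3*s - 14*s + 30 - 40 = -s^2 - 11*s - 10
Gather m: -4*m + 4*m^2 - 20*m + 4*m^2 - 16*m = 8*m^2 - 40*m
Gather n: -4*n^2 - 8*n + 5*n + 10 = -4*n^2 - 3*n + 10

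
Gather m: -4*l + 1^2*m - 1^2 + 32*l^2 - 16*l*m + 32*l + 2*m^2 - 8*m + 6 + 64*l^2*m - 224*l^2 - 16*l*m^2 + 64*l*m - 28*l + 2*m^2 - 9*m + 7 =-192*l^2 + m^2*(4 - 16*l) + m*(64*l^2 + 48*l - 16) + 12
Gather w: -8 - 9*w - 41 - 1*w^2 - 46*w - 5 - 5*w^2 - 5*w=-6*w^2 - 60*w - 54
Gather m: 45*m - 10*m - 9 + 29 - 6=35*m + 14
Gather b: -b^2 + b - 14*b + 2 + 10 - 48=-b^2 - 13*b - 36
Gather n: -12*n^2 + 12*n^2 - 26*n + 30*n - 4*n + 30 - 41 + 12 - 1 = 0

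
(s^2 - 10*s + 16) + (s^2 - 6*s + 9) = 2*s^2 - 16*s + 25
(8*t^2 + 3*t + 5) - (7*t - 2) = 8*t^2 - 4*t + 7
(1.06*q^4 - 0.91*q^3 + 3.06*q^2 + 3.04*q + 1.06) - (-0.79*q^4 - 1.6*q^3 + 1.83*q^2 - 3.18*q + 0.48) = 1.85*q^4 + 0.69*q^3 + 1.23*q^2 + 6.22*q + 0.58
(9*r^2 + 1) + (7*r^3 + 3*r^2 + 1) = 7*r^3 + 12*r^2 + 2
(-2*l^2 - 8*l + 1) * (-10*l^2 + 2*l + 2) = 20*l^4 + 76*l^3 - 30*l^2 - 14*l + 2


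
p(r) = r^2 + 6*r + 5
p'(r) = 2*r + 6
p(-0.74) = 1.11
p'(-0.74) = 4.52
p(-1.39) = -1.41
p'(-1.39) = 3.22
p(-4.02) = -2.96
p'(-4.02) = -2.04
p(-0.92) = 0.33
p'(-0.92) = 4.16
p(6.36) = 83.61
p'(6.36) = 18.72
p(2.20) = 23.04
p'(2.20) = 10.40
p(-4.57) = -1.54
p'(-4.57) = -3.14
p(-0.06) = 4.64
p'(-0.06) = 5.88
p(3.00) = 32.00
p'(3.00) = 12.00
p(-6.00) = 5.00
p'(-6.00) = -6.00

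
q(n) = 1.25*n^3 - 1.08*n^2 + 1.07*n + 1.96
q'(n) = 3.75*n^2 - 2.16*n + 1.07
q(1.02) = 3.25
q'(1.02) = 2.77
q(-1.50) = -6.29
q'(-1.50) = 12.75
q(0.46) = 2.35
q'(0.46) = 0.87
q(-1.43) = -5.43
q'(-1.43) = 11.83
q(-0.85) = -0.50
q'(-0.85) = 5.62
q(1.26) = 4.09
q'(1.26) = 4.30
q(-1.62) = -7.92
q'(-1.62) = 14.41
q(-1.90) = -12.55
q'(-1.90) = 18.71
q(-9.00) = -1006.40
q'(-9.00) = 324.26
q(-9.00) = -1006.40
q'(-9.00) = 324.26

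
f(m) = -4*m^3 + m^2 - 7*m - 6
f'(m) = -12*m^2 + 2*m - 7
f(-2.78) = 107.13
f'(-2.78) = -105.30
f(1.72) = -35.44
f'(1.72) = -39.06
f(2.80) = -105.57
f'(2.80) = -95.48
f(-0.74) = 1.35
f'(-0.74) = -15.05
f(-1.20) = 10.75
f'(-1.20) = -26.68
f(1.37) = -24.00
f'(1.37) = -26.78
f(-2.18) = 55.45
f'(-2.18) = -68.39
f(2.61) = -88.58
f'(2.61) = -83.53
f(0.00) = -6.00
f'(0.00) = -7.00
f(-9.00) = 3054.00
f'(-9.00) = -997.00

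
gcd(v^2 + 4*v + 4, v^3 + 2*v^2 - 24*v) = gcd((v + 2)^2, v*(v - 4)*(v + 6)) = 1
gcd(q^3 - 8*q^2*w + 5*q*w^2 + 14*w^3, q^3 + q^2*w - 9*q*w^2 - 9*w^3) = q + w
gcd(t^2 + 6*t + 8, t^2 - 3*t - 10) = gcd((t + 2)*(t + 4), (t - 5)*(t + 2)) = t + 2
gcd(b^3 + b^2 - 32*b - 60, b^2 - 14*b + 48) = b - 6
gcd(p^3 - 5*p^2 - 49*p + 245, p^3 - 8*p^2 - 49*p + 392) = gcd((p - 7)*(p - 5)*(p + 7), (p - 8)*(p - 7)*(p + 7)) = p^2 - 49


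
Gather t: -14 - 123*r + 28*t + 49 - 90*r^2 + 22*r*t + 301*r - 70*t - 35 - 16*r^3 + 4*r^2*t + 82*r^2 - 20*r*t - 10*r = -16*r^3 - 8*r^2 + 168*r + t*(4*r^2 + 2*r - 42)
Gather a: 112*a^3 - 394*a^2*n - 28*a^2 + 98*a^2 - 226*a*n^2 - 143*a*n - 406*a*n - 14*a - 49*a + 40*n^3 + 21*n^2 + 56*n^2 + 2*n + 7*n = 112*a^3 + a^2*(70 - 394*n) + a*(-226*n^2 - 549*n - 63) + 40*n^3 + 77*n^2 + 9*n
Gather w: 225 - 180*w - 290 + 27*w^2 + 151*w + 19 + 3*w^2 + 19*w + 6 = 30*w^2 - 10*w - 40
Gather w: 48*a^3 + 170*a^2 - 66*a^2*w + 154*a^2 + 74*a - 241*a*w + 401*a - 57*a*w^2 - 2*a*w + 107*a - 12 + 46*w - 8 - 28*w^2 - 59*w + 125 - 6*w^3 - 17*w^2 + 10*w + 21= 48*a^3 + 324*a^2 + 582*a - 6*w^3 + w^2*(-57*a - 45) + w*(-66*a^2 - 243*a - 3) + 126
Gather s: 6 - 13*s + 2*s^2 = 2*s^2 - 13*s + 6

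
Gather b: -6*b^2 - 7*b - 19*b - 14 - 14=-6*b^2 - 26*b - 28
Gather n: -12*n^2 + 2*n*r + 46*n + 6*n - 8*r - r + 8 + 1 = -12*n^2 + n*(2*r + 52) - 9*r + 9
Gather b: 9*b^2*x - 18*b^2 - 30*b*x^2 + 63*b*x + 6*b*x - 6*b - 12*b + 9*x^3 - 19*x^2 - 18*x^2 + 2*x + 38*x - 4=b^2*(9*x - 18) + b*(-30*x^2 + 69*x - 18) + 9*x^3 - 37*x^2 + 40*x - 4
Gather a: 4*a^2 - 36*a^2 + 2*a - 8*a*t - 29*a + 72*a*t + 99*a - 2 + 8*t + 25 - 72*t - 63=-32*a^2 + a*(64*t + 72) - 64*t - 40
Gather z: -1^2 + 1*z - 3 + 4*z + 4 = 5*z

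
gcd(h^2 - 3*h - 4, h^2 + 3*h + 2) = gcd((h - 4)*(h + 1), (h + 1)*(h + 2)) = h + 1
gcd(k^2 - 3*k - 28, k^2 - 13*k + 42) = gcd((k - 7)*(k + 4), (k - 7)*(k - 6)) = k - 7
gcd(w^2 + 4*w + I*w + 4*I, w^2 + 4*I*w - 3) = w + I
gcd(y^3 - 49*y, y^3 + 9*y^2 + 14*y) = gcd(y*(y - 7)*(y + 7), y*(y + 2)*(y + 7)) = y^2 + 7*y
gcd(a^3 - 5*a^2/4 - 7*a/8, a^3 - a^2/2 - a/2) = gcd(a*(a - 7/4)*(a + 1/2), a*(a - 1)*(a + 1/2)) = a^2 + a/2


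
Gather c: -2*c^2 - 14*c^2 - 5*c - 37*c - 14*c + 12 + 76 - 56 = -16*c^2 - 56*c + 32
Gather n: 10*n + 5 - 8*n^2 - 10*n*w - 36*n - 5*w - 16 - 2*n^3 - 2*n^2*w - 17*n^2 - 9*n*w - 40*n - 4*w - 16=-2*n^3 + n^2*(-2*w - 25) + n*(-19*w - 66) - 9*w - 27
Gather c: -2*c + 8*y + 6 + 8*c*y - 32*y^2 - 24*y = c*(8*y - 2) - 32*y^2 - 16*y + 6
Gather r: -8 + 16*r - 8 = 16*r - 16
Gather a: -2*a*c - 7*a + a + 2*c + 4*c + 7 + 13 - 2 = a*(-2*c - 6) + 6*c + 18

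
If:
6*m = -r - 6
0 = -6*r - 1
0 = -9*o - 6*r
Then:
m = -35/36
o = 1/9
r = -1/6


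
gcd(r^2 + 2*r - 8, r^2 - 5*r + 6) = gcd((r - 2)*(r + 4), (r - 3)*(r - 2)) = r - 2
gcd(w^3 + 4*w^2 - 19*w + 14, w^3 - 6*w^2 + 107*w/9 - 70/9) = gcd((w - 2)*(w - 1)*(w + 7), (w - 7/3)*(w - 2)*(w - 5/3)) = w - 2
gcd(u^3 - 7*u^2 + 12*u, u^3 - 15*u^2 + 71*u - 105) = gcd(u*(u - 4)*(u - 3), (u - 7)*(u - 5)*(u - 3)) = u - 3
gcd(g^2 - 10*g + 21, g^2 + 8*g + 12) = 1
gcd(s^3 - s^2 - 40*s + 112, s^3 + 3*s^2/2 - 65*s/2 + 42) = s^2 + 3*s - 28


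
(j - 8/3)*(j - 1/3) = j^2 - 3*j + 8/9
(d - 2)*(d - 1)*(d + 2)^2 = d^4 + d^3 - 6*d^2 - 4*d + 8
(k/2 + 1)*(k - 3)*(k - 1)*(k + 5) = k^4/2 + 3*k^3/2 - 15*k^2/2 - 19*k/2 + 15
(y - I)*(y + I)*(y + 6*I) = y^3 + 6*I*y^2 + y + 6*I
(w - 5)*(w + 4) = w^2 - w - 20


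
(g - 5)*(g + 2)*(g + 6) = g^3 + 3*g^2 - 28*g - 60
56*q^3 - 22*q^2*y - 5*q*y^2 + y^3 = (-7*q + y)*(-2*q + y)*(4*q + y)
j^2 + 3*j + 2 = (j + 1)*(j + 2)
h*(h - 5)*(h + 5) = h^3 - 25*h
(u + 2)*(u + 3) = u^2 + 5*u + 6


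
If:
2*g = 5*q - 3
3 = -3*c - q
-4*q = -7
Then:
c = -19/12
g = 23/8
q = 7/4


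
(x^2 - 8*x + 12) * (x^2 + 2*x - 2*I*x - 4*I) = x^4 - 6*x^3 - 2*I*x^3 - 4*x^2 + 12*I*x^2 + 24*x + 8*I*x - 48*I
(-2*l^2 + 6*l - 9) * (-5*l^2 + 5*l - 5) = 10*l^4 - 40*l^3 + 85*l^2 - 75*l + 45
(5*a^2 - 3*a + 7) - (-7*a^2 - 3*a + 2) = 12*a^2 + 5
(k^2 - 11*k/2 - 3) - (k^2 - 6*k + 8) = k/2 - 11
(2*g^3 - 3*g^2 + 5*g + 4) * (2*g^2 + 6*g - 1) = 4*g^5 + 6*g^4 - 10*g^3 + 41*g^2 + 19*g - 4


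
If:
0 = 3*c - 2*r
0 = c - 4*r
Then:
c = 0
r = 0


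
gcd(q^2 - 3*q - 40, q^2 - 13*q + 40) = q - 8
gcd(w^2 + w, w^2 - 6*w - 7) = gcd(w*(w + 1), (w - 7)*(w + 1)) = w + 1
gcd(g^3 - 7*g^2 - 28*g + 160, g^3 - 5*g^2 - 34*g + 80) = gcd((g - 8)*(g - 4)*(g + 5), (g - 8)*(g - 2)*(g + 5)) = g^2 - 3*g - 40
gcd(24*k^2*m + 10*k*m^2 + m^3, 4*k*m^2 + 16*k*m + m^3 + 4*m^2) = 4*k*m + m^2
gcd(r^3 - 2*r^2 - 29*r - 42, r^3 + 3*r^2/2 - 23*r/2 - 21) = r^2 + 5*r + 6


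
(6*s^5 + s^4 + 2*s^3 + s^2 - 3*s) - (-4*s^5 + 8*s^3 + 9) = 10*s^5 + s^4 - 6*s^3 + s^2 - 3*s - 9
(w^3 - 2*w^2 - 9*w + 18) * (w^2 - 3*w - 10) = w^5 - 5*w^4 - 13*w^3 + 65*w^2 + 36*w - 180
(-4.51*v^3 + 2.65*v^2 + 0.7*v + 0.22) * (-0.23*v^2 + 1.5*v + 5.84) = 1.0373*v^5 - 7.3745*v^4 - 22.5244*v^3 + 16.4754*v^2 + 4.418*v + 1.2848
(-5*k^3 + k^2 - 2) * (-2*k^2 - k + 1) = 10*k^5 + 3*k^4 - 6*k^3 + 5*k^2 + 2*k - 2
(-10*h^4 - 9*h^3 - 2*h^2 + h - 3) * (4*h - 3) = -40*h^5 - 6*h^4 + 19*h^3 + 10*h^2 - 15*h + 9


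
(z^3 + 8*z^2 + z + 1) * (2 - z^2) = -z^5 - 8*z^4 + z^3 + 15*z^2 + 2*z + 2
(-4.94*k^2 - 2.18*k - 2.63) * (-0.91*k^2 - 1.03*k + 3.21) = 4.4954*k^4 + 7.072*k^3 - 11.2187*k^2 - 4.2889*k - 8.4423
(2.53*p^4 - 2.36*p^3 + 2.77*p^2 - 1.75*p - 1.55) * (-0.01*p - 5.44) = -0.0253*p^5 - 13.7396*p^4 + 12.8107*p^3 - 15.0513*p^2 + 9.5355*p + 8.432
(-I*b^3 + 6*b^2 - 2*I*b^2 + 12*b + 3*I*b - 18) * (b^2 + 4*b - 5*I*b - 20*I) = -I*b^5 + b^4 - 6*I*b^4 + 6*b^3 - 35*I*b^3 + 5*b^2 - 168*I*b^2 - 12*b - 150*I*b + 360*I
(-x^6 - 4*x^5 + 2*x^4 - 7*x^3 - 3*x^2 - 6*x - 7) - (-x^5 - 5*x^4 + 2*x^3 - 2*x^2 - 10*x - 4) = -x^6 - 3*x^5 + 7*x^4 - 9*x^3 - x^2 + 4*x - 3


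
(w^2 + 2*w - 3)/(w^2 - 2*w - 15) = (w - 1)/(w - 5)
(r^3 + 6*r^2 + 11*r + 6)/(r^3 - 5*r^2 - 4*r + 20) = (r^2 + 4*r + 3)/(r^2 - 7*r + 10)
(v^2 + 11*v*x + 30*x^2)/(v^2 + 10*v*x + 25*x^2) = (v + 6*x)/(v + 5*x)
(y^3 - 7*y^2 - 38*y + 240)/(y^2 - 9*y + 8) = (y^2 + y - 30)/(y - 1)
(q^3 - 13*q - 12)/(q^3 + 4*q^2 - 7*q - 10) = (q^2 - q - 12)/(q^2 + 3*q - 10)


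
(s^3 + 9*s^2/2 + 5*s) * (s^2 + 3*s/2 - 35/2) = s^5 + 6*s^4 - 23*s^3/4 - 285*s^2/4 - 175*s/2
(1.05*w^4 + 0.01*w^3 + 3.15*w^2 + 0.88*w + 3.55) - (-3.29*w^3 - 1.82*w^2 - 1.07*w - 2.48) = 1.05*w^4 + 3.3*w^3 + 4.97*w^2 + 1.95*w + 6.03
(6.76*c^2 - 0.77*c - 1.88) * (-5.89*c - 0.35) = -39.8164*c^3 + 2.1693*c^2 + 11.3427*c + 0.658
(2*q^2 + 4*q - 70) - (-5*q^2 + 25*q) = 7*q^2 - 21*q - 70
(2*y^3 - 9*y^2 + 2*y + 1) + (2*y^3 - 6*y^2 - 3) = 4*y^3 - 15*y^2 + 2*y - 2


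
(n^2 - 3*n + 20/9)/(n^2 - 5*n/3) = (n - 4/3)/n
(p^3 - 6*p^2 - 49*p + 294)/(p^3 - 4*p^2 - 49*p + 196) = (p - 6)/(p - 4)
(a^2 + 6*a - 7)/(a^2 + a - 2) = (a + 7)/(a + 2)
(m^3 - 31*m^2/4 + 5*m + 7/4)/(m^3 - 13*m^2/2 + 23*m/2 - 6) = (4*m^2 - 27*m - 7)/(2*(2*m^2 - 11*m + 12))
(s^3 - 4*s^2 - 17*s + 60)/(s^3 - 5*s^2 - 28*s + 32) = (s^2 - 8*s + 15)/(s^2 - 9*s + 8)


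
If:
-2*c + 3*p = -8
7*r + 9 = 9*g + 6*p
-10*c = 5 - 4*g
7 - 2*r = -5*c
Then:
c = 17/4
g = 95/8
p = 1/6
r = 113/8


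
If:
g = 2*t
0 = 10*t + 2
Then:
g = -2/5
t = -1/5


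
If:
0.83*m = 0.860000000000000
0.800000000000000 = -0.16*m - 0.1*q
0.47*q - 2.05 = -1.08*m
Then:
No Solution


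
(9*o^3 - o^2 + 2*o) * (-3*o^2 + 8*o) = -27*o^5 + 75*o^4 - 14*o^3 + 16*o^2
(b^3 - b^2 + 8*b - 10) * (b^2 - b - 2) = b^5 - 2*b^4 + 7*b^3 - 16*b^2 - 6*b + 20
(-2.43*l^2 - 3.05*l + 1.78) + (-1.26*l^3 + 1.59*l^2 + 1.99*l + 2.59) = -1.26*l^3 - 0.84*l^2 - 1.06*l + 4.37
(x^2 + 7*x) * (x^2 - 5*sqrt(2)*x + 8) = x^4 - 5*sqrt(2)*x^3 + 7*x^3 - 35*sqrt(2)*x^2 + 8*x^2 + 56*x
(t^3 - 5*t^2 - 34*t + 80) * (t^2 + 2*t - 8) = t^5 - 3*t^4 - 52*t^3 + 52*t^2 + 432*t - 640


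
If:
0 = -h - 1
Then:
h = -1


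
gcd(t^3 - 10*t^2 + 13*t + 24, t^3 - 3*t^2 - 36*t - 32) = t^2 - 7*t - 8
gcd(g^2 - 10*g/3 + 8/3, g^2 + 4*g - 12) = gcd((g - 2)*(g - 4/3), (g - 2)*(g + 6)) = g - 2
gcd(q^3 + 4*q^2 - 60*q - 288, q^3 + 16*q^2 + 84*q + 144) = q^2 + 12*q + 36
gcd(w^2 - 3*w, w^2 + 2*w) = w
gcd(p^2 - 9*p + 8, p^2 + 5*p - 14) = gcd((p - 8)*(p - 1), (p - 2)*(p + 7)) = 1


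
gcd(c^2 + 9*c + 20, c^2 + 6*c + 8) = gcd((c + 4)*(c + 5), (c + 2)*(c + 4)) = c + 4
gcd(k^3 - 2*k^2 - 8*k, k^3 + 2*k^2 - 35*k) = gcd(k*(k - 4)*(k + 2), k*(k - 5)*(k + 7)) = k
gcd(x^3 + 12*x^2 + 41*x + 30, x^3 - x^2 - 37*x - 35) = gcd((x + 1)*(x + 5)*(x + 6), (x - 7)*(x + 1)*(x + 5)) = x^2 + 6*x + 5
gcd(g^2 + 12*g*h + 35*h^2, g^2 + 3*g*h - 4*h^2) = 1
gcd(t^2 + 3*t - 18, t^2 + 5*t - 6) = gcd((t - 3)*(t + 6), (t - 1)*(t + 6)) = t + 6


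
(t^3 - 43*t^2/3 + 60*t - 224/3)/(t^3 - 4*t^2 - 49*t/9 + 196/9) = 3*(t - 8)/(3*t + 7)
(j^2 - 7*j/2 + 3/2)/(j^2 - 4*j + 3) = (j - 1/2)/(j - 1)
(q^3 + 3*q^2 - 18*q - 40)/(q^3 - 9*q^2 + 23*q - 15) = (q^3 + 3*q^2 - 18*q - 40)/(q^3 - 9*q^2 + 23*q - 15)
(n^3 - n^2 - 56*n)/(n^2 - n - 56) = n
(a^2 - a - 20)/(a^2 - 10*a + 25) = (a + 4)/(a - 5)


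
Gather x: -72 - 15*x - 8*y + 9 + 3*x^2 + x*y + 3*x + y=3*x^2 + x*(y - 12) - 7*y - 63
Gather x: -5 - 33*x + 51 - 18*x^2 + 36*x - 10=-18*x^2 + 3*x + 36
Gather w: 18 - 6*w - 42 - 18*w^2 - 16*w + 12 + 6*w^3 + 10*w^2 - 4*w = 6*w^3 - 8*w^2 - 26*w - 12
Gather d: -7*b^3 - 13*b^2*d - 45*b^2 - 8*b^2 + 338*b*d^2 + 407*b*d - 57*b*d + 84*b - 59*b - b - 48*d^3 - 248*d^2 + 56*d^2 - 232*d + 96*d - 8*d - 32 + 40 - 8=-7*b^3 - 53*b^2 + 24*b - 48*d^3 + d^2*(338*b - 192) + d*(-13*b^2 + 350*b - 144)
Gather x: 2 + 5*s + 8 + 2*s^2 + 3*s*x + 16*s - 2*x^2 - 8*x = 2*s^2 + 21*s - 2*x^2 + x*(3*s - 8) + 10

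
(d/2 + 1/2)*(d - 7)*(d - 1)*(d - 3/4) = d^4/2 - 31*d^3/8 + 17*d^2/8 + 31*d/8 - 21/8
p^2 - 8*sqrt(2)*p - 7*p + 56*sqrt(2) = (p - 7)*(p - 8*sqrt(2))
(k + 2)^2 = k^2 + 4*k + 4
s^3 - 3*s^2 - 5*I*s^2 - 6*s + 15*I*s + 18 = (s - 3)*(s - 3*I)*(s - 2*I)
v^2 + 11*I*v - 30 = (v + 5*I)*(v + 6*I)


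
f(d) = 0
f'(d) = 0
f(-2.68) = 0.00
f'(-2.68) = 0.00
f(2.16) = 0.00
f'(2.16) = 0.00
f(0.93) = 0.00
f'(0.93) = 0.00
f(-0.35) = 0.00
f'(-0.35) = 0.00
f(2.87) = 0.00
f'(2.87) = 0.00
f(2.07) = 0.00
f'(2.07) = 0.00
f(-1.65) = 0.00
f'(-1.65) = 0.00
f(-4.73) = 0.00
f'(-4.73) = 0.00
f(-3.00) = 0.00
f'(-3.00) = 0.00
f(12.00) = 0.00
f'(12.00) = 0.00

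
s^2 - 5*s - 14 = (s - 7)*(s + 2)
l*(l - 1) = l^2 - l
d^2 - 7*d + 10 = (d - 5)*(d - 2)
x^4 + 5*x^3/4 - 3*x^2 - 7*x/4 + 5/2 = (x - 1)^2*(x + 5/4)*(x + 2)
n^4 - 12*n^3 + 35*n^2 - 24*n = n*(n - 8)*(n - 3)*(n - 1)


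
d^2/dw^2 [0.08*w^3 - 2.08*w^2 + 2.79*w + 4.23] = 0.48*w - 4.16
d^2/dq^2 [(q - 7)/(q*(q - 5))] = 2*(q^3 - 21*q^2 + 105*q - 175)/(q^3*(q^3 - 15*q^2 + 75*q - 125))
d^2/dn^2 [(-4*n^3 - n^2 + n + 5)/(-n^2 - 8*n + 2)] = 6*(85*n^3 - 67*n^2 - 26*n - 114)/(n^6 + 24*n^5 + 186*n^4 + 416*n^3 - 372*n^2 + 96*n - 8)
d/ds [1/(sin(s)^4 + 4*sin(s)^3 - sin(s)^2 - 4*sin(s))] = 2*(-2*sin(s)^3 - 6*sin(s)^2 + sin(s) + 2)/((sin(s) + 4)^2*sin(s)^2*cos(s)^3)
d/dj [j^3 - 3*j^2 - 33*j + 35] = 3*j^2 - 6*j - 33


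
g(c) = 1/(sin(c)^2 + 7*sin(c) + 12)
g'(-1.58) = 0.00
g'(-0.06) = -0.05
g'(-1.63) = 0.01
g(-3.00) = 0.09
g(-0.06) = 0.09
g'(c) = (-2*sin(c)*cos(c) - 7*cos(c))/(sin(c)^2 + 7*sin(c) + 12)^2 = -(2*sin(c) + 7)*cos(c)/(sin(c)^2 + 7*sin(c) + 12)^2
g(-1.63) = 0.17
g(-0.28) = 0.10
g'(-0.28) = -0.06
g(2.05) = 0.05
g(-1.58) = 0.17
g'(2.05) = 0.01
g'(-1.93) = 0.05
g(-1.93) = 0.16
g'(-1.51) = -0.01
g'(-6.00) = -0.04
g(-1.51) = 0.17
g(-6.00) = 0.07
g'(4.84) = -0.02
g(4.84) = 0.17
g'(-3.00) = 0.05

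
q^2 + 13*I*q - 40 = (q + 5*I)*(q + 8*I)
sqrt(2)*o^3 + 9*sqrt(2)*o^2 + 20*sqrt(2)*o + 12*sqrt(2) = (o + 2)*(o + 6)*(sqrt(2)*o + sqrt(2))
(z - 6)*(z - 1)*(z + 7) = z^3 - 43*z + 42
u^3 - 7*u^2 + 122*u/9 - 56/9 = (u - 4)*(u - 7/3)*(u - 2/3)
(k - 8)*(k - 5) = k^2 - 13*k + 40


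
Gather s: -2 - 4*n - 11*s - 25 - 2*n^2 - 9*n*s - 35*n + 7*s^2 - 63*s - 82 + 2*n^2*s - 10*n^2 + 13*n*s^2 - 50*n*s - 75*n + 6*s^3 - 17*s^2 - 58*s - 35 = -12*n^2 - 114*n + 6*s^3 + s^2*(13*n - 10) + s*(2*n^2 - 59*n - 132) - 144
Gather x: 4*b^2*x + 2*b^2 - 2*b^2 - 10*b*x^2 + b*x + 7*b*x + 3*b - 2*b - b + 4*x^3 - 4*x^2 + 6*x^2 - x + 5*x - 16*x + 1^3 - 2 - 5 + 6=4*x^3 + x^2*(2 - 10*b) + x*(4*b^2 + 8*b - 12)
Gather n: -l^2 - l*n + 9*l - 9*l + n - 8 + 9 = -l^2 + n*(1 - l) + 1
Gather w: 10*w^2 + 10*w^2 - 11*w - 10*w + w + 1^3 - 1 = 20*w^2 - 20*w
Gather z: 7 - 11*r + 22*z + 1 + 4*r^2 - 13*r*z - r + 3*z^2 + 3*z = 4*r^2 - 12*r + 3*z^2 + z*(25 - 13*r) + 8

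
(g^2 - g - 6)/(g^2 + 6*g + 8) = (g - 3)/(g + 4)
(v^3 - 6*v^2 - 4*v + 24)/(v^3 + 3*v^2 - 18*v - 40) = (v^2 - 8*v + 12)/(v^2 + v - 20)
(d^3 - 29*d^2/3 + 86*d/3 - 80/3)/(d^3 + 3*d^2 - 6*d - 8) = (3*d^2 - 23*d + 40)/(3*(d^2 + 5*d + 4))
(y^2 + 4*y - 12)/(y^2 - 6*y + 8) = (y + 6)/(y - 4)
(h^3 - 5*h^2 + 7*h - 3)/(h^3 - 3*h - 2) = (-h^3 + 5*h^2 - 7*h + 3)/(-h^3 + 3*h + 2)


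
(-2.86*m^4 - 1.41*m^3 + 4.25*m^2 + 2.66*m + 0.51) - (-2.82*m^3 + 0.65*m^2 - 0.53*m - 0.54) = -2.86*m^4 + 1.41*m^3 + 3.6*m^2 + 3.19*m + 1.05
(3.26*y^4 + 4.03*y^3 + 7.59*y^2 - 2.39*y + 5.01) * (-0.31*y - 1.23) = -1.0106*y^5 - 5.2591*y^4 - 7.3098*y^3 - 8.5948*y^2 + 1.3866*y - 6.1623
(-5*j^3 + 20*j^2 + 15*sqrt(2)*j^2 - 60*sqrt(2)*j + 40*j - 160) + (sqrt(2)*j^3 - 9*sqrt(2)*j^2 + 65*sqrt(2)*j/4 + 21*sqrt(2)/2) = -5*j^3 + sqrt(2)*j^3 + 6*sqrt(2)*j^2 + 20*j^2 - 175*sqrt(2)*j/4 + 40*j - 160 + 21*sqrt(2)/2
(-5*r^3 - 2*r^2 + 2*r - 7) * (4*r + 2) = -20*r^4 - 18*r^3 + 4*r^2 - 24*r - 14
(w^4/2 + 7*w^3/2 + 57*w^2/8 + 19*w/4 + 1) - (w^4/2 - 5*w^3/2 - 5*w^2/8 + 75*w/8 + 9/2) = 6*w^3 + 31*w^2/4 - 37*w/8 - 7/2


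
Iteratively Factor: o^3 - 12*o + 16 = (o - 2)*(o^2 + 2*o - 8) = (o - 2)^2*(o + 4)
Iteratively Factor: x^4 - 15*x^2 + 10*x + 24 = (x + 1)*(x^3 - x^2 - 14*x + 24) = (x - 3)*(x + 1)*(x^2 + 2*x - 8) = (x - 3)*(x + 1)*(x + 4)*(x - 2)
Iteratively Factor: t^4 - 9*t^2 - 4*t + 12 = (t + 2)*(t^3 - 2*t^2 - 5*t + 6) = (t - 3)*(t + 2)*(t^2 + t - 2) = (t - 3)*(t + 2)^2*(t - 1)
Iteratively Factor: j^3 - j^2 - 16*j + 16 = (j - 1)*(j^2 - 16) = (j - 4)*(j - 1)*(j + 4)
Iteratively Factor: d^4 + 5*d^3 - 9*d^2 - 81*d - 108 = (d + 3)*(d^3 + 2*d^2 - 15*d - 36) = (d + 3)^2*(d^2 - d - 12) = (d + 3)^3*(d - 4)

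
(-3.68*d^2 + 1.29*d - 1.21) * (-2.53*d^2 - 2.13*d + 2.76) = 9.3104*d^4 + 4.5747*d^3 - 9.8432*d^2 + 6.1377*d - 3.3396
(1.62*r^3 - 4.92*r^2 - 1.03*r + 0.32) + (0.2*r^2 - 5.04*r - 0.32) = 1.62*r^3 - 4.72*r^2 - 6.07*r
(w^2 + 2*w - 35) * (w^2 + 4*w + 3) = w^4 + 6*w^3 - 24*w^2 - 134*w - 105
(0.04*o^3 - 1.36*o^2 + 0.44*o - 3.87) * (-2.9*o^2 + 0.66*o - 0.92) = -0.116*o^5 + 3.9704*o^4 - 2.2104*o^3 + 12.7646*o^2 - 2.959*o + 3.5604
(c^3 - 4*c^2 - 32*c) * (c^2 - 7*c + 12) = c^5 - 11*c^4 + 8*c^3 + 176*c^2 - 384*c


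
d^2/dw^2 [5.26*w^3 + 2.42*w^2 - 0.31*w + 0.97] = 31.56*w + 4.84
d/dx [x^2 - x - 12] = 2*x - 1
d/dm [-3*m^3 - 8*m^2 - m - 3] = -9*m^2 - 16*m - 1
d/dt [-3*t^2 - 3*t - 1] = -6*t - 3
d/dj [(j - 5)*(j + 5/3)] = 2*j - 10/3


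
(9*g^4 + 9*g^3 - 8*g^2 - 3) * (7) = 63*g^4 + 63*g^3 - 56*g^2 - 21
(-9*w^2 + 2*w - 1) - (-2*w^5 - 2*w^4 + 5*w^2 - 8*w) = 2*w^5 + 2*w^4 - 14*w^2 + 10*w - 1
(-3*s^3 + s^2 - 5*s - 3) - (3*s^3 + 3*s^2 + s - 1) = -6*s^3 - 2*s^2 - 6*s - 2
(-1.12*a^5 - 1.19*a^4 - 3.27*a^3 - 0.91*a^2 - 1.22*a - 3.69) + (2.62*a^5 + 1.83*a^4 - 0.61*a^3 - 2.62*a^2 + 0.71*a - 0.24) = 1.5*a^5 + 0.64*a^4 - 3.88*a^3 - 3.53*a^2 - 0.51*a - 3.93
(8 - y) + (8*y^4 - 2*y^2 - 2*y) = 8*y^4 - 2*y^2 - 3*y + 8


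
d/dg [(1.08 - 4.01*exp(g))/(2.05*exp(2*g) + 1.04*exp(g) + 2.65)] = (8.2205*exp(2*g) - 4.428*exp(g) - 11.7497)*exp(g)/(4.2025*exp(4*g) + 4.264*exp(3*g) + 11.9466*exp(2*g) + 5.512*exp(g) + 7.0225)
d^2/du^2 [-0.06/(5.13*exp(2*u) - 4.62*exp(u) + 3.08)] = ((1.2312*exp(u) - 0.2772)*(5.13*exp(2*u) - 4.62*exp(u) + 3.08) - 0.06*(10.26*exp(u) - 4.62)*(20.52*exp(u) - 9.24)*exp(u))*exp(u)/(5.13*exp(2*u) - 4.62*exp(u) + 3.08)^3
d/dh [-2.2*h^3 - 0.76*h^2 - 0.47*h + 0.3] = -6.6*h^2 - 1.52*h - 0.47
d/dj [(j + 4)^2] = 2*j + 8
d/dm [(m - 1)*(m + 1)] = 2*m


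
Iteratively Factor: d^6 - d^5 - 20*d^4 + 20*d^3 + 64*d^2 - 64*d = (d + 4)*(d^5 - 5*d^4 + 20*d^2 - 16*d) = (d - 1)*(d + 4)*(d^4 - 4*d^3 - 4*d^2 + 16*d) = (d - 1)*(d + 2)*(d + 4)*(d^3 - 6*d^2 + 8*d) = (d - 2)*(d - 1)*(d + 2)*(d + 4)*(d^2 - 4*d) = d*(d - 2)*(d - 1)*(d + 2)*(d + 4)*(d - 4)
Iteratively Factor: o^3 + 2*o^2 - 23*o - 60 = (o + 3)*(o^2 - o - 20) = (o - 5)*(o + 3)*(o + 4)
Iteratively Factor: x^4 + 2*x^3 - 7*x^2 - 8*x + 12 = (x + 2)*(x^3 - 7*x + 6) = (x + 2)*(x + 3)*(x^2 - 3*x + 2) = (x - 2)*(x + 2)*(x + 3)*(x - 1)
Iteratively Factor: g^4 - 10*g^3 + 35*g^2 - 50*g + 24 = (g - 2)*(g^3 - 8*g^2 + 19*g - 12) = (g - 3)*(g - 2)*(g^2 - 5*g + 4) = (g - 4)*(g - 3)*(g - 2)*(g - 1)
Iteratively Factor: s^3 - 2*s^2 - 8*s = (s + 2)*(s^2 - 4*s) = (s - 4)*(s + 2)*(s)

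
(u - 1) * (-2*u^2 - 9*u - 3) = -2*u^3 - 7*u^2 + 6*u + 3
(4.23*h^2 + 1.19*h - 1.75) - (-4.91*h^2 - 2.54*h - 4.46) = 9.14*h^2 + 3.73*h + 2.71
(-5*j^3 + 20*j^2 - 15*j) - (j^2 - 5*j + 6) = -5*j^3 + 19*j^2 - 10*j - 6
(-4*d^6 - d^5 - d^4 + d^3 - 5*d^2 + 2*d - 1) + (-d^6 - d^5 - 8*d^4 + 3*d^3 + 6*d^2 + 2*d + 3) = -5*d^6 - 2*d^5 - 9*d^4 + 4*d^3 + d^2 + 4*d + 2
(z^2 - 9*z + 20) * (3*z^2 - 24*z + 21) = 3*z^4 - 51*z^3 + 297*z^2 - 669*z + 420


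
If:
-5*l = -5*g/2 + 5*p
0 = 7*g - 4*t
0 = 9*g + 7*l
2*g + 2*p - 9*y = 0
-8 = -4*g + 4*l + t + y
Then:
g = 672/569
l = -864/569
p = 1200/569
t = 1176/569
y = 416/569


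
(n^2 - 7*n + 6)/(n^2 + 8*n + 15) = (n^2 - 7*n + 6)/(n^2 + 8*n + 15)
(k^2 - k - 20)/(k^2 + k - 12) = (k - 5)/(k - 3)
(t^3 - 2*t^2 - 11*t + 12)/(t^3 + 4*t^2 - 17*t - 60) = (t - 1)/(t + 5)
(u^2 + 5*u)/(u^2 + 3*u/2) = 2*(u + 5)/(2*u + 3)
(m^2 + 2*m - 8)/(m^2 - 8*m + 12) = (m + 4)/(m - 6)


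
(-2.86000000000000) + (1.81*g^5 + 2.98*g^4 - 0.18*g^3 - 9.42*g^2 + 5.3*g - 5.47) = 1.81*g^5 + 2.98*g^4 - 0.18*g^3 - 9.42*g^2 + 5.3*g - 8.33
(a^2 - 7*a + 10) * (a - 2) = a^3 - 9*a^2 + 24*a - 20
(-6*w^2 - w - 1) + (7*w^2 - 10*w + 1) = w^2 - 11*w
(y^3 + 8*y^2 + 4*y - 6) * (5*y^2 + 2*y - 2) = 5*y^5 + 42*y^4 + 34*y^3 - 38*y^2 - 20*y + 12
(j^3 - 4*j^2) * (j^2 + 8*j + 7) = j^5 + 4*j^4 - 25*j^3 - 28*j^2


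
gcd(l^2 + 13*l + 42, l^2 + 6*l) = l + 6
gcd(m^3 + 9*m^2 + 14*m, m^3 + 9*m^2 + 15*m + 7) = m + 7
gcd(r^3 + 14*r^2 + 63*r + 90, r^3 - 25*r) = r + 5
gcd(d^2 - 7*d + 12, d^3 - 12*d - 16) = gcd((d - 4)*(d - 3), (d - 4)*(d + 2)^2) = d - 4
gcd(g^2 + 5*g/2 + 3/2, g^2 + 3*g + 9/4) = g + 3/2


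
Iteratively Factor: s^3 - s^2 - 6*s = (s - 3)*(s^2 + 2*s) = (s - 3)*(s + 2)*(s)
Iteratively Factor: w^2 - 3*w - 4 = (w + 1)*(w - 4)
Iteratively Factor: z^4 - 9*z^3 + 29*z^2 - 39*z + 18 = (z - 3)*(z^3 - 6*z^2 + 11*z - 6) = (z - 3)^2*(z^2 - 3*z + 2) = (z - 3)^2*(z - 1)*(z - 2)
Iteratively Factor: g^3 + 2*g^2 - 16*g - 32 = (g - 4)*(g^2 + 6*g + 8) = (g - 4)*(g + 2)*(g + 4)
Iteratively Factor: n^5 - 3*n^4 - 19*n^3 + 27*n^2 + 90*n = (n)*(n^4 - 3*n^3 - 19*n^2 + 27*n + 90) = n*(n - 5)*(n^3 + 2*n^2 - 9*n - 18) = n*(n - 5)*(n - 3)*(n^2 + 5*n + 6) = n*(n - 5)*(n - 3)*(n + 3)*(n + 2)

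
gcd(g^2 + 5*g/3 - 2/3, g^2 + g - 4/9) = g - 1/3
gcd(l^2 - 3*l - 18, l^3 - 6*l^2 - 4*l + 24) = l - 6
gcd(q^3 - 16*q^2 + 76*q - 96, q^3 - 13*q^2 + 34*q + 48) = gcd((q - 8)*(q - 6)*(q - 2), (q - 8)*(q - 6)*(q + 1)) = q^2 - 14*q + 48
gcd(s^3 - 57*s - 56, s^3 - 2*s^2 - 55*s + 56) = s^2 - s - 56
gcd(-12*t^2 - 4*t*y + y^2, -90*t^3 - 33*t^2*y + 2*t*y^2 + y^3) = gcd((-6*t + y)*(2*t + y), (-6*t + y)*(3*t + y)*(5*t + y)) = -6*t + y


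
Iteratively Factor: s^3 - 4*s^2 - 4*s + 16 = (s - 2)*(s^2 - 2*s - 8) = (s - 4)*(s - 2)*(s + 2)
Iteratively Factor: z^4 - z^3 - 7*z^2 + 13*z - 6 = (z - 1)*(z^3 - 7*z + 6) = (z - 1)^2*(z^2 + z - 6) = (z - 2)*(z - 1)^2*(z + 3)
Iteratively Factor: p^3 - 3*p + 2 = (p + 2)*(p^2 - 2*p + 1) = (p - 1)*(p + 2)*(p - 1)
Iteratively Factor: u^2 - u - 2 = (u - 2)*(u + 1)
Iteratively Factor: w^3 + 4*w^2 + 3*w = (w)*(w^2 + 4*w + 3) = w*(w + 3)*(w + 1)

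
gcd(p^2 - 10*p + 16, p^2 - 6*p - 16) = p - 8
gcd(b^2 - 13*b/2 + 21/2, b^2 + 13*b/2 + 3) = 1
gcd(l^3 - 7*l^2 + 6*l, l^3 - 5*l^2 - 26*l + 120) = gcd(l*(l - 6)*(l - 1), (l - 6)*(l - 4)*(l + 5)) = l - 6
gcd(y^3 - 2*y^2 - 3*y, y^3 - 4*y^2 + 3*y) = y^2 - 3*y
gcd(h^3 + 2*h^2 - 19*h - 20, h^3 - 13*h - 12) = h^2 - 3*h - 4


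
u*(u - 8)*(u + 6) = u^3 - 2*u^2 - 48*u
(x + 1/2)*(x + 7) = x^2 + 15*x/2 + 7/2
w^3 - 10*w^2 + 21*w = w*(w - 7)*(w - 3)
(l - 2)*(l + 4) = l^2 + 2*l - 8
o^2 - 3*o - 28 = (o - 7)*(o + 4)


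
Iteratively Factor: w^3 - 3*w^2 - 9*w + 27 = (w - 3)*(w^2 - 9) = (w - 3)^2*(w + 3)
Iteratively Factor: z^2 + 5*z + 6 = (z + 2)*(z + 3)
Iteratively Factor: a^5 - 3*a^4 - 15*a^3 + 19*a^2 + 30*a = (a - 2)*(a^4 - a^3 - 17*a^2 - 15*a) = (a - 2)*(a + 3)*(a^3 - 4*a^2 - 5*a) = (a - 2)*(a + 1)*(a + 3)*(a^2 - 5*a) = a*(a - 2)*(a + 1)*(a + 3)*(a - 5)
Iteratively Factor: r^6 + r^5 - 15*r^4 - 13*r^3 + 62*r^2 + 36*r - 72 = (r + 2)*(r^5 - r^4 - 13*r^3 + 13*r^2 + 36*r - 36) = (r - 3)*(r + 2)*(r^4 + 2*r^3 - 7*r^2 - 8*r + 12) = (r - 3)*(r - 2)*(r + 2)*(r^3 + 4*r^2 + r - 6) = (r - 3)*(r - 2)*(r - 1)*(r + 2)*(r^2 + 5*r + 6) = (r - 3)*(r - 2)*(r - 1)*(r + 2)*(r + 3)*(r + 2)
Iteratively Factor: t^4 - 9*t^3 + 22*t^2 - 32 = (t + 1)*(t^3 - 10*t^2 + 32*t - 32) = (t - 2)*(t + 1)*(t^2 - 8*t + 16) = (t - 4)*(t - 2)*(t + 1)*(t - 4)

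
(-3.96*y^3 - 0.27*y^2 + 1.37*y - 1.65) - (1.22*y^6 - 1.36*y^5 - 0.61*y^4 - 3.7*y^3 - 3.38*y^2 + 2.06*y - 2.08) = -1.22*y^6 + 1.36*y^5 + 0.61*y^4 - 0.26*y^3 + 3.11*y^2 - 0.69*y + 0.43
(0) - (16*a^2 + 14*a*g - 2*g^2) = -16*a^2 - 14*a*g + 2*g^2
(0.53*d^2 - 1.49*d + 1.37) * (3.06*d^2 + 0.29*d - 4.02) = 1.6218*d^4 - 4.4057*d^3 + 1.6295*d^2 + 6.3871*d - 5.5074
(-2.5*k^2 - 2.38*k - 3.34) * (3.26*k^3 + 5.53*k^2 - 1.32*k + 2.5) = -8.15*k^5 - 21.5838*k^4 - 20.7498*k^3 - 21.5786*k^2 - 1.5412*k - 8.35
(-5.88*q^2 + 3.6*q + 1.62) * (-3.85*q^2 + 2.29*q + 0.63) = 22.638*q^4 - 27.3252*q^3 - 1.6974*q^2 + 5.9778*q + 1.0206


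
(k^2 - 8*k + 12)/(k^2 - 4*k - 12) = (k - 2)/(k + 2)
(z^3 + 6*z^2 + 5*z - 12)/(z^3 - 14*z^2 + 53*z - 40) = (z^2 + 7*z + 12)/(z^2 - 13*z + 40)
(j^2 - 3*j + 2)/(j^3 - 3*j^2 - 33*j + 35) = (j - 2)/(j^2 - 2*j - 35)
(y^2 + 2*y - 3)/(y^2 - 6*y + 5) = (y + 3)/(y - 5)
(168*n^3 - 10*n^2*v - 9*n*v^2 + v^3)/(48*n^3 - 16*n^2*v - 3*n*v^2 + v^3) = (42*n^2 - 13*n*v + v^2)/(12*n^2 - 7*n*v + v^2)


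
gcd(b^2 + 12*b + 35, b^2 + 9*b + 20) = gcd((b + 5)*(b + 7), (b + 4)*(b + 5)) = b + 5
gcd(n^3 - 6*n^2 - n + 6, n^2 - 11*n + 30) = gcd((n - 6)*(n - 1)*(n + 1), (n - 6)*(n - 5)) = n - 6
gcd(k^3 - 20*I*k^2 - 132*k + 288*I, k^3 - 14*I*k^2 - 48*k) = k^2 - 14*I*k - 48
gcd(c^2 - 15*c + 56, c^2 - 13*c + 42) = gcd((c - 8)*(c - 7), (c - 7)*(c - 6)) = c - 7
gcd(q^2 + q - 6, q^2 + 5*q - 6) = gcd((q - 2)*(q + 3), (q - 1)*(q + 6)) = 1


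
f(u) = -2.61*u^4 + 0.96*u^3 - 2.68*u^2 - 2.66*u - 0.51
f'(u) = -10.44*u^3 + 2.88*u^2 - 5.36*u - 2.66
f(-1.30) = -11.14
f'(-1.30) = 32.11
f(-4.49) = -1190.28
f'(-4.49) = 1024.48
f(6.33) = -4071.64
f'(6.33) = -2569.15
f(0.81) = -5.04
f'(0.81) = -10.66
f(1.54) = -22.14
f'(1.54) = -42.21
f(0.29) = -1.50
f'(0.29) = -4.23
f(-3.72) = -576.94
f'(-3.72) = 594.57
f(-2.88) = -217.57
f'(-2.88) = 286.05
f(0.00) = -0.51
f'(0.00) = -2.66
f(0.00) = -0.51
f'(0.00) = -2.66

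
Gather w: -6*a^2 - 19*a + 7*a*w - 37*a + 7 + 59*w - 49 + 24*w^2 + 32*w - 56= -6*a^2 - 56*a + 24*w^2 + w*(7*a + 91) - 98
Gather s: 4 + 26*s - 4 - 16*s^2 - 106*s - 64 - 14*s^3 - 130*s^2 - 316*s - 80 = -14*s^3 - 146*s^2 - 396*s - 144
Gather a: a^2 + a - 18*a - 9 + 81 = a^2 - 17*a + 72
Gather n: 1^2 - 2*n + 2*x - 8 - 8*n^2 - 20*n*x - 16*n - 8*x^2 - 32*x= -8*n^2 + n*(-20*x - 18) - 8*x^2 - 30*x - 7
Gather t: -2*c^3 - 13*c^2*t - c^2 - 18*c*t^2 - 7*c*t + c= -2*c^3 - c^2 - 18*c*t^2 + c + t*(-13*c^2 - 7*c)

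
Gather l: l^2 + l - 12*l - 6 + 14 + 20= l^2 - 11*l + 28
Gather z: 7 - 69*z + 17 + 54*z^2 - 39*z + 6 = 54*z^2 - 108*z + 30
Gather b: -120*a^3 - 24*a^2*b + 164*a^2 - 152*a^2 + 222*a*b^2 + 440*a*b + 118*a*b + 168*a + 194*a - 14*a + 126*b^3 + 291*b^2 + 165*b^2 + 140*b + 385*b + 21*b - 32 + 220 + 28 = -120*a^3 + 12*a^2 + 348*a + 126*b^3 + b^2*(222*a + 456) + b*(-24*a^2 + 558*a + 546) + 216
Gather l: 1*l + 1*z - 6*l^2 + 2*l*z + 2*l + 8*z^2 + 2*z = -6*l^2 + l*(2*z + 3) + 8*z^2 + 3*z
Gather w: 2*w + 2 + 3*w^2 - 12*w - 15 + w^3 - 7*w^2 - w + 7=w^3 - 4*w^2 - 11*w - 6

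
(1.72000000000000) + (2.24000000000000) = 3.96000000000000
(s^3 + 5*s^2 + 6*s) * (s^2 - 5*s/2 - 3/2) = s^5 + 5*s^4/2 - 8*s^3 - 45*s^2/2 - 9*s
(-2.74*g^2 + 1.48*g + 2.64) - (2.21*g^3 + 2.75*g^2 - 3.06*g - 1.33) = -2.21*g^3 - 5.49*g^2 + 4.54*g + 3.97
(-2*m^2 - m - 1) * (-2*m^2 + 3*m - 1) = 4*m^4 - 4*m^3 + m^2 - 2*m + 1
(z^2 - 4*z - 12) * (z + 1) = z^3 - 3*z^2 - 16*z - 12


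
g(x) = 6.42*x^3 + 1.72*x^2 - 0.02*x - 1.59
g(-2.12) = -54.99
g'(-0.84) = 10.68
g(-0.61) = -2.40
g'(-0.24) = 0.26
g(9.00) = 4817.73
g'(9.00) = 1591.00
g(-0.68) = -2.80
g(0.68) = 1.21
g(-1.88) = -38.13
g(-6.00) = -1326.27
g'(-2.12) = 79.25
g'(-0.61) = 5.05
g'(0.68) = 11.23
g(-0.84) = -4.16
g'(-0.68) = 6.55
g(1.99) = 55.78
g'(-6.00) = 672.70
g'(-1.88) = 61.59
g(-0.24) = -1.57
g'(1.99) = 83.10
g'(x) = 19.26*x^2 + 3.44*x - 0.02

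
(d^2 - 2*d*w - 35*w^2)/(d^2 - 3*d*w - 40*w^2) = (-d + 7*w)/(-d + 8*w)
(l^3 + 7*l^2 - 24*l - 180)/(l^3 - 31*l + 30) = (l + 6)/(l - 1)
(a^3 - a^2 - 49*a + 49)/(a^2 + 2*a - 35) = (a^2 - 8*a + 7)/(a - 5)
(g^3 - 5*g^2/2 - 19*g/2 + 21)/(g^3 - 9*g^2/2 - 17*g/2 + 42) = (g - 2)/(g - 4)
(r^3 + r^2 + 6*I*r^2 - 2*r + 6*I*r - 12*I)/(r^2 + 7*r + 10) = (r^2 + r*(-1 + 6*I) - 6*I)/(r + 5)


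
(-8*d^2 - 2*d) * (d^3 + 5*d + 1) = -8*d^5 - 2*d^4 - 40*d^3 - 18*d^2 - 2*d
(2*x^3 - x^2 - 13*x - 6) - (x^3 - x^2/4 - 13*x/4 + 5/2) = x^3 - 3*x^2/4 - 39*x/4 - 17/2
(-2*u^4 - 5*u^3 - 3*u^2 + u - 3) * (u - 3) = -2*u^5 + u^4 + 12*u^3 + 10*u^2 - 6*u + 9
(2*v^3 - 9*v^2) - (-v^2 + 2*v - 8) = 2*v^3 - 8*v^2 - 2*v + 8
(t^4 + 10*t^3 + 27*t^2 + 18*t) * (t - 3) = t^5 + 7*t^4 - 3*t^3 - 63*t^2 - 54*t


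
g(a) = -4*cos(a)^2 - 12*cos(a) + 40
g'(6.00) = -5.50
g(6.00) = 24.79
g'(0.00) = 0.00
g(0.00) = 24.00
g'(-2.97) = -0.70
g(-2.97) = 47.94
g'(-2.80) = -1.49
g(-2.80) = 47.76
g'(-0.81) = -12.69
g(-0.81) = 29.82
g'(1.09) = 13.92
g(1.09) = 33.59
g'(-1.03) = -13.82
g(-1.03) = 32.76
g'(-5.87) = 7.76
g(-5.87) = 25.65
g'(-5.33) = 13.56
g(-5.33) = 31.71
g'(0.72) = 11.88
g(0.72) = 28.72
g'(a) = 8*sin(a)*cos(a) + 12*sin(a)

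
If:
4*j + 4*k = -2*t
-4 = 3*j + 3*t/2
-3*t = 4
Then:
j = -2/3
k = 4/3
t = -4/3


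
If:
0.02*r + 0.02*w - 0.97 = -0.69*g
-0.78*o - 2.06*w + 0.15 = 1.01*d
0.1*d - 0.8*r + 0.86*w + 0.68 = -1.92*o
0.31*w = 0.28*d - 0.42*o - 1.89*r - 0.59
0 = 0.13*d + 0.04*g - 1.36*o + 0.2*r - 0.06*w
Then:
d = 4.01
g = 1.45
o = 0.59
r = 0.50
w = -2.12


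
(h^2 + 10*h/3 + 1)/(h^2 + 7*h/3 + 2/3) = (h + 3)/(h + 2)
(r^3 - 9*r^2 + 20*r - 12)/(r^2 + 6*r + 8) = (r^3 - 9*r^2 + 20*r - 12)/(r^2 + 6*r + 8)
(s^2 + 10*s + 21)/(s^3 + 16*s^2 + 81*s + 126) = 1/(s + 6)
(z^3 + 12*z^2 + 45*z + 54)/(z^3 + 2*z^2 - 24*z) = (z^2 + 6*z + 9)/(z*(z - 4))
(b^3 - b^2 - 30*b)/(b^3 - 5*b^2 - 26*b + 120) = b/(b - 4)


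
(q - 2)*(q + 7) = q^2 + 5*q - 14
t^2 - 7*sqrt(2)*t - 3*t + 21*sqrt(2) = (t - 3)*(t - 7*sqrt(2))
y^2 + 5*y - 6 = (y - 1)*(y + 6)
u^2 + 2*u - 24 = (u - 4)*(u + 6)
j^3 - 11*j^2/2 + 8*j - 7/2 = (j - 7/2)*(j - 1)^2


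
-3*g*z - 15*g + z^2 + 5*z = (-3*g + z)*(z + 5)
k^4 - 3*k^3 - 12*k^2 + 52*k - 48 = (k - 3)*(k - 2)^2*(k + 4)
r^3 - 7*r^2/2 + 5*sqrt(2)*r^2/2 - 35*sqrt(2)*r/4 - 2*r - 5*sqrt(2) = (r - 4)*(r + 1/2)*(r + 5*sqrt(2)/2)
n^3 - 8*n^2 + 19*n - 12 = (n - 4)*(n - 3)*(n - 1)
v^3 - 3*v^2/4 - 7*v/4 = v*(v - 7/4)*(v + 1)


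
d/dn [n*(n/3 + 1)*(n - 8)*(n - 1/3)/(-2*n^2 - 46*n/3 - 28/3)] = (-18*n^5 - 159*n^4 + 568*n^3 + 2285*n^2 + 1876*n - 336)/(6*(9*n^4 + 138*n^3 + 613*n^2 + 644*n + 196))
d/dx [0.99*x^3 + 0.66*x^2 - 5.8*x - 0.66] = 2.97*x^2 + 1.32*x - 5.8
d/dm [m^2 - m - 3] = 2*m - 1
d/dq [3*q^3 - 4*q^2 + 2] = q*(9*q - 8)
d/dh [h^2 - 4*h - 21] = 2*h - 4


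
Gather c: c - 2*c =-c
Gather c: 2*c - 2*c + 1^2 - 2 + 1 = 0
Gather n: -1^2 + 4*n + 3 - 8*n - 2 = -4*n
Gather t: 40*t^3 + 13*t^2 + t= 40*t^3 + 13*t^2 + t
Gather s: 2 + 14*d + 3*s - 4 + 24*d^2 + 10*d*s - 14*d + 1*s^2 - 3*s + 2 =24*d^2 + 10*d*s + s^2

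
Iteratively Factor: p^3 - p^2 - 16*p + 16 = (p + 4)*(p^2 - 5*p + 4) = (p - 4)*(p + 4)*(p - 1)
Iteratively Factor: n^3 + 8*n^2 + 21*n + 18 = (n + 3)*(n^2 + 5*n + 6) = (n + 3)^2*(n + 2)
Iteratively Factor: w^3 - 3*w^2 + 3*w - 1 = (w - 1)*(w^2 - 2*w + 1) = (w - 1)^2*(w - 1)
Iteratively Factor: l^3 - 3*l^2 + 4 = (l + 1)*(l^2 - 4*l + 4) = (l - 2)*(l + 1)*(l - 2)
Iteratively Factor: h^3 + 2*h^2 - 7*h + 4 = (h - 1)*(h^2 + 3*h - 4) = (h - 1)*(h + 4)*(h - 1)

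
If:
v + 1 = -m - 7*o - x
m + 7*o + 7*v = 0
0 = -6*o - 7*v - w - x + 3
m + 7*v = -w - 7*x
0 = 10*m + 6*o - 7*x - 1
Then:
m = -21/92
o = -9/184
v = 15/184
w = 595/184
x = -47/92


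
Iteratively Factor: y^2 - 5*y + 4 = (y - 4)*(y - 1)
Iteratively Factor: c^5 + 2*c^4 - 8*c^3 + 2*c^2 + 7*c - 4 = (c - 1)*(c^4 + 3*c^3 - 5*c^2 - 3*c + 4) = (c - 1)*(c + 4)*(c^3 - c^2 - c + 1) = (c - 1)*(c + 1)*(c + 4)*(c^2 - 2*c + 1) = (c - 1)^2*(c + 1)*(c + 4)*(c - 1)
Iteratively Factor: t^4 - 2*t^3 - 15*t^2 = (t - 5)*(t^3 + 3*t^2) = t*(t - 5)*(t^2 + 3*t) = t*(t - 5)*(t + 3)*(t)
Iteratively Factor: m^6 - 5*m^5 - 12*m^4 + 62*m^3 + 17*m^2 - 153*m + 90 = (m - 1)*(m^5 - 4*m^4 - 16*m^3 + 46*m^2 + 63*m - 90) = (m - 1)^2*(m^4 - 3*m^3 - 19*m^2 + 27*m + 90) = (m - 5)*(m - 1)^2*(m^3 + 2*m^2 - 9*m - 18) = (m - 5)*(m - 1)^2*(m + 2)*(m^2 - 9) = (m - 5)*(m - 1)^2*(m + 2)*(m + 3)*(m - 3)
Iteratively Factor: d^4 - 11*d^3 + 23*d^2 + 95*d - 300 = (d + 3)*(d^3 - 14*d^2 + 65*d - 100) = (d - 5)*(d + 3)*(d^2 - 9*d + 20) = (d - 5)^2*(d + 3)*(d - 4)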